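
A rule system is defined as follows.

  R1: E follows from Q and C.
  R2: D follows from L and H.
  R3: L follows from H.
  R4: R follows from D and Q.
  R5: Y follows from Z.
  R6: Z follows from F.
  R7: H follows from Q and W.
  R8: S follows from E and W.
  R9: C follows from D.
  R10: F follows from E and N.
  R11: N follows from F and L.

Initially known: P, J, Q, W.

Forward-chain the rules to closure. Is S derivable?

Yes

From Q and W, R7 gives H.
H holds, so L follows (R3).
L and H hold, so D follows (R2).
From D, R9 gives C.
From Q and C, R1 gives E.
From E and W, R8 gives S.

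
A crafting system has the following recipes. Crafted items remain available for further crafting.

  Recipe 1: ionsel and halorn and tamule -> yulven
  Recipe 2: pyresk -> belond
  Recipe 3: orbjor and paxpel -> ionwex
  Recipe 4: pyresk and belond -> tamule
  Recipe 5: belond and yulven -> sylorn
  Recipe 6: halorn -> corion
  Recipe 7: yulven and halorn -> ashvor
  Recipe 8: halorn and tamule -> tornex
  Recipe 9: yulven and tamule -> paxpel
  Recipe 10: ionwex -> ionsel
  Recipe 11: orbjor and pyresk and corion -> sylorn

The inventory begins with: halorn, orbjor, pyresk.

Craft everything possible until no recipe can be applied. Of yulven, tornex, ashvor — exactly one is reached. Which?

Using Recipe 2, pyresk makes belond.
pyresk and belond -> tamule (Recipe 4).
halorn and tamule -> tornex (Recipe 8).
yulven would need ionsel, halorn, and tamule (Recipe 1), but ionsel is never obtained. ashvor would need yulven and halorn (Recipe 7), but yulven is never obtained.

tornex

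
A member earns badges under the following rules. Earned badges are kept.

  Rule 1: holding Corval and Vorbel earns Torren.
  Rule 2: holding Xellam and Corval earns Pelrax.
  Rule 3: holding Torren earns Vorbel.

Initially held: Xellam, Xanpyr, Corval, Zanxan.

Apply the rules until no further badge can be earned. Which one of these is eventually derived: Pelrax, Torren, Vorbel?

With Xellam and Corval, Pelrax is earned (Rule 2).
Vorbel would need Torren (Rule 3), but Torren is never earned. Torren would need Corval and Vorbel (Rule 1), but Vorbel is never earned.

Pelrax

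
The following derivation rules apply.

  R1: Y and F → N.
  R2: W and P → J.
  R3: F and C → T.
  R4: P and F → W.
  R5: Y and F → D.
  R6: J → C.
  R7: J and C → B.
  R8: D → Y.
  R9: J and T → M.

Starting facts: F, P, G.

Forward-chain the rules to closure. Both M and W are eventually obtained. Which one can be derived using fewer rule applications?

W: P and F hold, so W follows (R4). [1 rule application]
M: From P and F, R4 gives W. From W and P, R2 gives J. J holds, so C follows (R6). F and C hold, so T follows (R3). From J and T, R9 gives M. [5 rule applications]
W needs fewer.

W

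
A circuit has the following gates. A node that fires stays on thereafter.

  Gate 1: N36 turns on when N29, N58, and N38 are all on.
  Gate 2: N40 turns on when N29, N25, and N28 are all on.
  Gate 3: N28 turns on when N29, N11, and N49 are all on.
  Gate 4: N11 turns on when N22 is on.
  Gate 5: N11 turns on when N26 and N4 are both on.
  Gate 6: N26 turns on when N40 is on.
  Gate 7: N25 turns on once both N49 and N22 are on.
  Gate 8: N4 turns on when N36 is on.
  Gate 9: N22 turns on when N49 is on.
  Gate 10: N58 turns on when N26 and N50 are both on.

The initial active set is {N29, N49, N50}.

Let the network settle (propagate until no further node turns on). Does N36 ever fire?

No

N36 would need N29, N58, and N38 (Gate 1), but N38 never turns on.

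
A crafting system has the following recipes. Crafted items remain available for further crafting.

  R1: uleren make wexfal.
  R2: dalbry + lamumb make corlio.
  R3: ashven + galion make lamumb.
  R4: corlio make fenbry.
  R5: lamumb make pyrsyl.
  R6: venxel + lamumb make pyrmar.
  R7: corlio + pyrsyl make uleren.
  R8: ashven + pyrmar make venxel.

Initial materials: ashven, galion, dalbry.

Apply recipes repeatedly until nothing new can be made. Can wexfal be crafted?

Using R3, ashven and galion make lamumb.
lamumb → pyrsyl (R5).
dalbry + lamumb → corlio (R2).
Using R7, corlio and pyrsyl make uleren.
uleren → wexfal (R1).

Yes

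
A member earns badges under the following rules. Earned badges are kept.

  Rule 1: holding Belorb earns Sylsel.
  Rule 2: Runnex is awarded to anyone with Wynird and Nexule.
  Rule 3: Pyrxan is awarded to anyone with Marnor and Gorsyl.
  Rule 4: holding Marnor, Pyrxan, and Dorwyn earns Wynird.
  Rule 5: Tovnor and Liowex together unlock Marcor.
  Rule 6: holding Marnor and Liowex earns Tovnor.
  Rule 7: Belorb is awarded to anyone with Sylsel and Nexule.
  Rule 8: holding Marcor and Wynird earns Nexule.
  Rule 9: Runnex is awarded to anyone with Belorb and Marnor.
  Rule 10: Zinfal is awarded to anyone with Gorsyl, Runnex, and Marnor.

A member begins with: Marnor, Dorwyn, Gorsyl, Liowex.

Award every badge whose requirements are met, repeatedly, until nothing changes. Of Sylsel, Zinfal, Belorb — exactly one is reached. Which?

Zinfal

With Marnor and Gorsyl, Pyrxan is earned (Rule 3).
With Marnor and Liowex, Tovnor is earned (Rule 6).
With Marnor, Pyrxan, and Dorwyn, Wynird is earned (Rule 4).
With Tovnor and Liowex, Marcor is earned (Rule 5).
With Marcor and Wynird, Nexule is earned (Rule 8).
With Wynird and Nexule, Runnex is earned (Rule 2).
With Gorsyl, Runnex, and Marnor, Zinfal is earned (Rule 10).
Sylsel would need Belorb (Rule 1), but Belorb is never earned. Belorb would need Sylsel and Nexule (Rule 7), but Sylsel is never earned.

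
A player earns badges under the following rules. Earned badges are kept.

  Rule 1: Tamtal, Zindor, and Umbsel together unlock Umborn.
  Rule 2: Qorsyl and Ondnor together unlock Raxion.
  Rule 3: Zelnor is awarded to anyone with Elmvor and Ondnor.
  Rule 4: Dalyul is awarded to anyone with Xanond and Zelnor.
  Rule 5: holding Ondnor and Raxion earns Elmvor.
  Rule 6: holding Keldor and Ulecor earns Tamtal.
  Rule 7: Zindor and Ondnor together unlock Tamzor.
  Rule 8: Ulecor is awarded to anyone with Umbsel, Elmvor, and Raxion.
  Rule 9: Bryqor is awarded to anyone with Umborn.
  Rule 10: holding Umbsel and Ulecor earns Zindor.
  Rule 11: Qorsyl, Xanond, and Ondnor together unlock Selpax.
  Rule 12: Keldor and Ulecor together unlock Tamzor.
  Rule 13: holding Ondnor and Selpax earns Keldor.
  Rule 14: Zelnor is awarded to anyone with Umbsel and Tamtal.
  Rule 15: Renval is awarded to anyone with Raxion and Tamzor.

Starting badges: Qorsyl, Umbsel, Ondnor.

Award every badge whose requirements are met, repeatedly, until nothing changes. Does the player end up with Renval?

Yes

With Qorsyl and Ondnor, Raxion is earned (Rule 2).
With Ondnor and Raxion, Elmvor is earned (Rule 5).
With Umbsel, Elmvor, and Raxion, Ulecor is earned (Rule 8).
With Umbsel and Ulecor, Zindor is earned (Rule 10).
With Zindor and Ondnor, Tamzor is earned (Rule 7).
With Raxion and Tamzor, Renval is earned (Rule 15).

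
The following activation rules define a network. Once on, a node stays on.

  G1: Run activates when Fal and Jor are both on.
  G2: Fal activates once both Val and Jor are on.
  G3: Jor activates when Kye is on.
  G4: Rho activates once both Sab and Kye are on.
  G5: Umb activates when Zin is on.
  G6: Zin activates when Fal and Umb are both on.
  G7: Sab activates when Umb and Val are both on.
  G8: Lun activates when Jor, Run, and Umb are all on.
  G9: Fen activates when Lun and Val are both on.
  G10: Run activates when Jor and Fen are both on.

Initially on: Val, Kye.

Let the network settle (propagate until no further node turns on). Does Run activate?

Kye is on, so Jor activates (G3).
Val and Jor are on, so Fal activates (G2).
Fal and Jor are on, so Run activates (G1).

Yes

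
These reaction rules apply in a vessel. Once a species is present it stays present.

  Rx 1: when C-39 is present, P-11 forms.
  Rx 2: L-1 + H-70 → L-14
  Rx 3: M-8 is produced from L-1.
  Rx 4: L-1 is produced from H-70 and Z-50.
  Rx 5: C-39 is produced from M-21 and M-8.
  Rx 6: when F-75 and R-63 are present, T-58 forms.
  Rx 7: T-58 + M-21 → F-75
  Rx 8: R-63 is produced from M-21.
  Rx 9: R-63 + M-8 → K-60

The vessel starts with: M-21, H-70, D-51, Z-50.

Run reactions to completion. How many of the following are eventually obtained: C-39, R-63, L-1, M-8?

4

H-70 and Z-50 present → L-1 forms (Rx 4).
M-21 present → R-63 forms (Rx 8).
L-1 present → M-8 forms (Rx 3).
M-21 and M-8 present → C-39 forms (Rx 5).
C-39: reached.
R-63: reached.
L-1: reached.
M-8: reached.
All 4 are reached.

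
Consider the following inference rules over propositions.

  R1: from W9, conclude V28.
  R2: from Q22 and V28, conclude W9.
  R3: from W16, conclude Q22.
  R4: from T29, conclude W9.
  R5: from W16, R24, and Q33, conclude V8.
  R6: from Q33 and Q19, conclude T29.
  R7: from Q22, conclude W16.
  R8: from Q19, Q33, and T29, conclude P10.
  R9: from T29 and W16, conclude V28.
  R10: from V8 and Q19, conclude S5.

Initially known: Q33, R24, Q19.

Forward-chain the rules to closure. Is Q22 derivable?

No

Q22 would need W16 (R3), but W16 is never established.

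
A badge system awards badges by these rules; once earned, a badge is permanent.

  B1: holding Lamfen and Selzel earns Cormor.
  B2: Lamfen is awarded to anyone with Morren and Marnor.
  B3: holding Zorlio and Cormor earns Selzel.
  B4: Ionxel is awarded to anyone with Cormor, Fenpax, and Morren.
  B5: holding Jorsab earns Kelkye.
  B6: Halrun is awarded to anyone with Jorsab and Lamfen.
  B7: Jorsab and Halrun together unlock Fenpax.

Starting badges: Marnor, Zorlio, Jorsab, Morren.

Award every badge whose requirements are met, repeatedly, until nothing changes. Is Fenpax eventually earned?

With Morren and Marnor, Lamfen is earned (B2).
With Jorsab and Lamfen, Halrun is earned (B6).
With Jorsab and Halrun, Fenpax is earned (B7).

Yes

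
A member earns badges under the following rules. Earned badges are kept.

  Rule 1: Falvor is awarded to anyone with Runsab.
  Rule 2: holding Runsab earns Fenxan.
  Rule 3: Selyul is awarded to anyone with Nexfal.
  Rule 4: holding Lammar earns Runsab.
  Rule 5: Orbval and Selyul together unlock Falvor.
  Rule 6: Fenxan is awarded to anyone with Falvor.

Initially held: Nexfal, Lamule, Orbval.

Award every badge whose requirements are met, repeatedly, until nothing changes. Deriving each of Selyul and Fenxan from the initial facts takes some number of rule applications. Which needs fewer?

Selyul

Selyul: With Nexfal, Selyul is earned (Rule 3). [1 rule application]
Fenxan: With Nexfal, Selyul is earned (Rule 3). With Orbval and Selyul, Falvor is earned (Rule 5). With Falvor, Fenxan is earned (Rule 6). [3 rule applications]
Selyul needs fewer.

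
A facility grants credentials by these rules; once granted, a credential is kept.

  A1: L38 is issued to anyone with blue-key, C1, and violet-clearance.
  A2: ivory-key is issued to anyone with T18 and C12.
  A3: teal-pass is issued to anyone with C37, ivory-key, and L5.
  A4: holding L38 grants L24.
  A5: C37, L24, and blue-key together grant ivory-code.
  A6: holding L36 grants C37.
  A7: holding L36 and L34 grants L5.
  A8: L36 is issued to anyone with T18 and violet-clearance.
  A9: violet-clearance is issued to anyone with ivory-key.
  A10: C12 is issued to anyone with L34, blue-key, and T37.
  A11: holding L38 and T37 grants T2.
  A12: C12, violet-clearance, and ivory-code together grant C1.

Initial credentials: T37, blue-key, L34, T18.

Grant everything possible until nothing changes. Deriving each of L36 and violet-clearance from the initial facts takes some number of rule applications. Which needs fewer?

violet-clearance

violet-clearance: Holding L34, blue-key, and T37 grants C12 (A10). Holding T18 and C12 grants ivory-key (A2). Holding ivory-key grants violet-clearance (A9). [3 rule applications]
L36: Holding L34, blue-key, and T37 grants C12 (A10). Holding T18 and C12 grants ivory-key (A2). Holding ivory-key grants violet-clearance (A9). Holding T18 and violet-clearance grants L36 (A8). [4 rule applications]
violet-clearance needs fewer.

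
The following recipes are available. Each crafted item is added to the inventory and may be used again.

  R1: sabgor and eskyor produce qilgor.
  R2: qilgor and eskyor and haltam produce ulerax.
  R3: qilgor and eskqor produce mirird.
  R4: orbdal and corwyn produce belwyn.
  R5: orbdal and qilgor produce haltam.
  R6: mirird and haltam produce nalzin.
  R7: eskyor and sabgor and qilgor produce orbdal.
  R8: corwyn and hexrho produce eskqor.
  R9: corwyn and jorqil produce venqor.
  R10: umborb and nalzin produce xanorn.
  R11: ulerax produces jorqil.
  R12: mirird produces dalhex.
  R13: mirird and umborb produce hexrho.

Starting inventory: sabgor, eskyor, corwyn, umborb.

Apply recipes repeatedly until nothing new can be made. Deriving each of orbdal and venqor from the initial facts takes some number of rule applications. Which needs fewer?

orbdal

orbdal: sabgor and eskyor → qilgor (R1). eskyor and sabgor and qilgor → orbdal (R7). [2 rule applications]
venqor: sabgor and eskyor → qilgor (R1). eskyor and sabgor and qilgor → orbdal (R7). Using R5, orbdal and qilgor make haltam. Using R2, qilgor, eskyor, and haltam make ulerax. ulerax → jorqil (R11). corwyn and jorqil → venqor (R9). [6 rule applications]
orbdal needs fewer.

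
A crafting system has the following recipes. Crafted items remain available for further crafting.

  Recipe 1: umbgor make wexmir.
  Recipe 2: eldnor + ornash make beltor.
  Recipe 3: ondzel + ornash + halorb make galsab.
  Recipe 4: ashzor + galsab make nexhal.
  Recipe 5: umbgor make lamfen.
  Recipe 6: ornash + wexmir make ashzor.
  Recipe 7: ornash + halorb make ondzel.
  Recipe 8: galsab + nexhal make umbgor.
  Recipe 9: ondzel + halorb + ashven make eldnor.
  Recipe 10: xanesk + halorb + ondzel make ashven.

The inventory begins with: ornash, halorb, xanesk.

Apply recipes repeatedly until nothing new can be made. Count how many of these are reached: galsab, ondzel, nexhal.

2

Using Recipe 7, ornash and halorb make ondzel.
ondzel + ornash + halorb → galsab (Recipe 3).
galsab: reached.
ondzel: reached.
nexhal would need ashzor and galsab (Recipe 4), but ashzor is never obtained.
Reached: galsab and ondzel — 2 of the 3.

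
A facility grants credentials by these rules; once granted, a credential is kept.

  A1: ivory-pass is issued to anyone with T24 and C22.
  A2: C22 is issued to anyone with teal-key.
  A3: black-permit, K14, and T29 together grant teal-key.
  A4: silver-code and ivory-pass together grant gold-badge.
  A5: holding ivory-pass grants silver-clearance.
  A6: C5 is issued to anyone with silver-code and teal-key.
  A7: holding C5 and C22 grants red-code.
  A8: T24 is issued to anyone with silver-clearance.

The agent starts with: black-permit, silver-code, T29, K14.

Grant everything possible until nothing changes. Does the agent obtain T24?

No

T24 would need silver-clearance (A8), but silver-clearance is never granted.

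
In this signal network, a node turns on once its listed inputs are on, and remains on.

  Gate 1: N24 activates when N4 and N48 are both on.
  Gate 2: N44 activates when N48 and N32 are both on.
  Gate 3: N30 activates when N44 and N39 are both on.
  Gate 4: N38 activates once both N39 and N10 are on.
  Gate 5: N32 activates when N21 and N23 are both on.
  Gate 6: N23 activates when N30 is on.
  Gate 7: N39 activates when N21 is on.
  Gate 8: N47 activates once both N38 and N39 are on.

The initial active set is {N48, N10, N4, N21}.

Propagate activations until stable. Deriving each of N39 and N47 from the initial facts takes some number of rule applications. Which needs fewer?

N39

N39: Gate 7: N21 on → N39 on. [1 rule application]
N47: N21 is on, so N39 activates (Gate 7). Gate 4: N39 and N10 on → N38 on. N38 and N39 are on, so N47 activates (Gate 8). [3 rule applications]
N39 needs fewer.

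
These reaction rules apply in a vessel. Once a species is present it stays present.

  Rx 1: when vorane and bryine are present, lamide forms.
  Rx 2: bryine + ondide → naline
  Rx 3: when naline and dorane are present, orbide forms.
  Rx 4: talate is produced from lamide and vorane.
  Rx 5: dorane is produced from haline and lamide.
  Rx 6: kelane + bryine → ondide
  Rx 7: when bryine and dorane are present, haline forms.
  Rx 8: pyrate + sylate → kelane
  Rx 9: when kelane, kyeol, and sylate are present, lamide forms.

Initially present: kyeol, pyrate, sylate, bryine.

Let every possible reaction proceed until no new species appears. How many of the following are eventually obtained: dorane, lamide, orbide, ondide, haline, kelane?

pyrate and sylate present → kelane forms (Rx 8).
kelane and bryine present → ondide forms (Rx 6).
kelane, kyeol, and sylate present → lamide forms (Rx 9).
dorane would need haline and lamide (Rx 5), but haline never forms.
lamide: reached.
orbide would need naline and dorane (Rx 3), but dorane never forms.
ondide: reached.
haline would need bryine and dorane (Rx 7), but dorane never forms.
kelane: reached.
Reached: lamide, ondide, and kelane — 3 of the 6.

3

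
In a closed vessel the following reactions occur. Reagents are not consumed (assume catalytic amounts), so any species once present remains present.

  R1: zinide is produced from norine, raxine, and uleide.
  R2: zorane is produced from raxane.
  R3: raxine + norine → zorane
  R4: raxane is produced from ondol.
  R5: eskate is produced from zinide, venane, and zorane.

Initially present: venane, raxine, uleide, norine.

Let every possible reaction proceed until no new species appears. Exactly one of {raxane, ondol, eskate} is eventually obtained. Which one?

eskate

norine, raxine, and uleide present → zinide forms (R1).
raxine and norine present → zorane forms (R3).
zinide, venane, and zorane present → eskate forms (R5).
raxane would need ondol (R4), but ondol never forms. No rule produces ondol, and it is not given.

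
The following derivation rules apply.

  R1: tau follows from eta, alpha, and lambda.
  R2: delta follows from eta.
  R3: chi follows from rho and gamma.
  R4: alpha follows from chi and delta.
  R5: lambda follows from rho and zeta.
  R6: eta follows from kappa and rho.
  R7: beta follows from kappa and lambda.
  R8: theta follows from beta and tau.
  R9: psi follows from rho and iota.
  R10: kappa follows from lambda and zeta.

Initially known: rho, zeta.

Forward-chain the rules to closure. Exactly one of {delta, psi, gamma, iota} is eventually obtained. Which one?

delta

From rho and zeta, R5 gives lambda.
From lambda and zeta, R10 gives kappa.
From kappa and rho, R6 gives eta.
From eta, R2 gives delta.
No rule produces gamma, and it is not given. No rule produces iota, and it is not given. psi would need rho and iota (R9), but iota is never established.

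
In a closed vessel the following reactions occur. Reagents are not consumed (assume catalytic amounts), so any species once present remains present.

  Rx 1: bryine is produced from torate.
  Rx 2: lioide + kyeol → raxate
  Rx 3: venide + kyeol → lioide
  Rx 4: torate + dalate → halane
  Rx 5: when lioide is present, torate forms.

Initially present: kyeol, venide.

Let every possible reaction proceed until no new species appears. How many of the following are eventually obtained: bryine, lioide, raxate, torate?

venide and kyeol present → lioide forms (Rx 3).
lioide and kyeol present → raxate forms (Rx 2).
lioide present → torate forms (Rx 5).
torate present → bryine forms (Rx 1).
bryine: reached.
lioide: reached.
raxate: reached.
torate: reached.
All 4 are reached.

4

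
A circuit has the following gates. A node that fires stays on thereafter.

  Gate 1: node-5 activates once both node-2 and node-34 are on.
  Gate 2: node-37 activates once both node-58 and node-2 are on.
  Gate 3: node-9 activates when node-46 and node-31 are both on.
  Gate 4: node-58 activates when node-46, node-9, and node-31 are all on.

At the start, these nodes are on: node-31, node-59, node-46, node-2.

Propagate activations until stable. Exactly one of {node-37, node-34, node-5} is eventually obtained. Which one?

node-46 and node-31 are on, so node-9 activates (Gate 3).
node-46, node-9, and node-31 are on, so node-58 activates (Gate 4).
node-58 and node-2 are on, so node-37 activates (Gate 2).
node-5 would need node-2 and node-34 (Gate 1), but node-34 never turns on. No rule produces node-34, and it is not given.

node-37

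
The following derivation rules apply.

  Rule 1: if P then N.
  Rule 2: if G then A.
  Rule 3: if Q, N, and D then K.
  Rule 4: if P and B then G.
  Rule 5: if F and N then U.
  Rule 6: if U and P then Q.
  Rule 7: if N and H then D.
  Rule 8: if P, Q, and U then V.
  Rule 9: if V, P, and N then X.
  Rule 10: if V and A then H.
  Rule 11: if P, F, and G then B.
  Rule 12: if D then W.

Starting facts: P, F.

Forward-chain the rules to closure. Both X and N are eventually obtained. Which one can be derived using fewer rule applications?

N: From P, Rule 1 gives N. [1 rule application]
X: P holds, so N follows (Rule 1). From F and N, Rule 5 gives U. From U and P, Rule 6 gives Q. From P, Q, and U, Rule 8 gives V. V, P, and N hold, so X follows (Rule 9). [5 rule applications]
N needs fewer.

N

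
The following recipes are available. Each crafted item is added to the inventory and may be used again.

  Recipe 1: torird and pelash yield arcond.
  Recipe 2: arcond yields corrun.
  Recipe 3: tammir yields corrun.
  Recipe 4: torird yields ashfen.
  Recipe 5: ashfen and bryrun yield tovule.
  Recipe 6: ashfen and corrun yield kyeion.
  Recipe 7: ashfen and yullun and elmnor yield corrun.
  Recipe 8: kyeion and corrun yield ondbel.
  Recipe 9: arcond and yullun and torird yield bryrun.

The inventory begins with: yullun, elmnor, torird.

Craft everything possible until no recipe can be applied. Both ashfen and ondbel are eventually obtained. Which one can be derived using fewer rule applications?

ashfen: torird → ashfen (Recipe 4). [1 rule application]
ondbel: torird → ashfen (Recipe 4). ashfen and yullun and elmnor → corrun (Recipe 7). ashfen and corrun → kyeion (Recipe 6). Using Recipe 8, kyeion and corrun make ondbel. [4 rule applications]
ashfen needs fewer.

ashfen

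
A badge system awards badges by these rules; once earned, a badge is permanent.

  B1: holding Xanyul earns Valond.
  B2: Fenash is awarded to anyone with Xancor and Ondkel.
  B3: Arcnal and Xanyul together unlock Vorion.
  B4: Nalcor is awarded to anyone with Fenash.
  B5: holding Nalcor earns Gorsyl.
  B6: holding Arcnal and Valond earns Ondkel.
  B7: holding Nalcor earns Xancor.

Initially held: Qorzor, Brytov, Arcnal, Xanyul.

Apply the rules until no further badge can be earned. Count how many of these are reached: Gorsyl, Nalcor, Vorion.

1

With Arcnal and Xanyul, Vorion is earned (B3).
Gorsyl would need Nalcor (B5), but Nalcor is never earned.
Nalcor would need Fenash (B4), but Fenash is never earned.
Vorion: reached.
Reached: Vorion — 1 of the 3.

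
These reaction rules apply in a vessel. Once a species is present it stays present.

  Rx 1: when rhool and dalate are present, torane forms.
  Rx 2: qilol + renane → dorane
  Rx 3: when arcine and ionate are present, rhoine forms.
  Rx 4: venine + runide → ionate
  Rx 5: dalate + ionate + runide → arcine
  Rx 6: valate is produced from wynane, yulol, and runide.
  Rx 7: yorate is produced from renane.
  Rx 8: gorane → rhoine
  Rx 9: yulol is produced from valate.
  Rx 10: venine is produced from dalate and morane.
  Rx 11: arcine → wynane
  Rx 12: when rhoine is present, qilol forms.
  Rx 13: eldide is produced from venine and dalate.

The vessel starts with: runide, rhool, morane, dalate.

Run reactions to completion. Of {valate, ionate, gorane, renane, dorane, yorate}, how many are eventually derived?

1

dalate and morane present → venine forms (Rx 10).
venine and runide present → ionate forms (Rx 4).
valate would need wynane, yulol, and runide (Rx 6), but yulol never forms.
ionate: reached.
No rule produces gorane, and it is not given.
No rule produces renane, and it is not given.
dorane would need qilol and renane (Rx 2), but renane never forms.
yorate would need renane (Rx 7), but renane never forms.
Reached: ionate — 1 of the 6.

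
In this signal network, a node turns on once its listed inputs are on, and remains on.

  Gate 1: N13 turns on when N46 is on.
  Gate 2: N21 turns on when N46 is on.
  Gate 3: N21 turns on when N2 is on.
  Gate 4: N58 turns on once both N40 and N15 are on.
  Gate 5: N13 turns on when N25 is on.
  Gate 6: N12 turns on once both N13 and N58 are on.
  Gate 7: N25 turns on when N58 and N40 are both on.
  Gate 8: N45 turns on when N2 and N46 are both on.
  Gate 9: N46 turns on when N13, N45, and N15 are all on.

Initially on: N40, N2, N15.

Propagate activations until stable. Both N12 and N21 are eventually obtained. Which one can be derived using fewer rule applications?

N21

N21: Gate 3: N2 on → N21 on. [1 rule application]
N12: N40 and N15 are on, so N58 turns on (Gate 4). Gate 7: N58 and N40 on → N25 on. N25 is on, so N13 turns on (Gate 5). Gate 6: N13 and N58 on → N12 on. [4 rule applications]
N21 needs fewer.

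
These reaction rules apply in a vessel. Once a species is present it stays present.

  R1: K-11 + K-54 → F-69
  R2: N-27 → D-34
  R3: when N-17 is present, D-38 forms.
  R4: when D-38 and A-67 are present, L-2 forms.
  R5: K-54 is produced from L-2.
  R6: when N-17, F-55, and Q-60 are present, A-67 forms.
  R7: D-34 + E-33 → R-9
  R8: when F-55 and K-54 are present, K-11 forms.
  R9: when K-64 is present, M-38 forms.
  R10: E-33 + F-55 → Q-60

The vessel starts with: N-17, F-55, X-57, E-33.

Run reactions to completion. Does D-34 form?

No

D-34 would need N-27 (R2), but N-27 never forms.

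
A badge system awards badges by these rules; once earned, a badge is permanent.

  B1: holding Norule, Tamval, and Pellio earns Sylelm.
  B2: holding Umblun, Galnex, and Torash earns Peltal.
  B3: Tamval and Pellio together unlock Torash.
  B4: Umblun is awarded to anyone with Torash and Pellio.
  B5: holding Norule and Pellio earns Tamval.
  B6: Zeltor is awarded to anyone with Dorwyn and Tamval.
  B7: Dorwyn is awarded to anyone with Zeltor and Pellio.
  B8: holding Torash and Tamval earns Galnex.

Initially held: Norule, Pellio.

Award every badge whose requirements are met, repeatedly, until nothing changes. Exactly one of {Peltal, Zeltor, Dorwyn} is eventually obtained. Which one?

Peltal

With Norule and Pellio, Tamval is earned (B5).
With Tamval and Pellio, Torash is earned (B3).
With Torash and Pellio, Umblun is earned (B4).
With Torash and Tamval, Galnex is earned (B8).
With Umblun, Galnex, and Torash, Peltal is earned (B2).
Dorwyn would need Zeltor and Pellio (B7), but Zeltor is never earned. Zeltor would need Dorwyn and Tamval (B6), but Dorwyn is never earned.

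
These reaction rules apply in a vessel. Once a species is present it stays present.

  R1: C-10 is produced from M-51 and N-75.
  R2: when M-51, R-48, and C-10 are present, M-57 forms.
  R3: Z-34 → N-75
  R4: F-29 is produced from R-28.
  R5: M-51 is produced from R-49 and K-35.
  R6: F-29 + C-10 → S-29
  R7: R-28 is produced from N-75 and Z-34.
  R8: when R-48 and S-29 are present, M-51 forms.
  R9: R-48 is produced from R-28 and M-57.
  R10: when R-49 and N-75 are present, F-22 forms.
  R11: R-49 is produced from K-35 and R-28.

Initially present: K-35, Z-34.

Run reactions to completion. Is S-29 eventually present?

Yes

Z-34 present → N-75 forms (R3).
N-75 and Z-34 present → R-28 forms (R7).
K-35 and R-28 present → R-49 forms (R11).
R-28 present → F-29 forms (R4).
R-49 and K-35 present → M-51 forms (R5).
M-51 and N-75 present → C-10 forms (R1).
F-29 and C-10 present → S-29 forms (R6).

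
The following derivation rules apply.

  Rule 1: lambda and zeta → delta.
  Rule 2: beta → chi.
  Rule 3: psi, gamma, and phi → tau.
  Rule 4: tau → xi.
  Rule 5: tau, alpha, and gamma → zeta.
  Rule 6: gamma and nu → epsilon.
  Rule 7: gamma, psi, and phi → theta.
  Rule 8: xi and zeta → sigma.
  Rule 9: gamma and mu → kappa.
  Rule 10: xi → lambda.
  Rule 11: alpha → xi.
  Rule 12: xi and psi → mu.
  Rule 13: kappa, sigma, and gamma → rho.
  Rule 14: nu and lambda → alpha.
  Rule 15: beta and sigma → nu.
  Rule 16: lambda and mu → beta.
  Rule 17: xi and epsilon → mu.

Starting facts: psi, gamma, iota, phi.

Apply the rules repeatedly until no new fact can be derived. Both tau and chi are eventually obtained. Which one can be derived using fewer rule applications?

tau

tau: psi, gamma, and phi hold, so tau follows (Rule 3). [1 rule application]
chi: psi, gamma, and phi hold, so tau follows (Rule 3). From tau, Rule 4 gives xi. From xi and psi, Rule 12 gives mu. xi holds, so lambda follows (Rule 10). From lambda and mu, Rule 16 gives beta. beta holds, so chi follows (Rule 2). [6 rule applications]
tau needs fewer.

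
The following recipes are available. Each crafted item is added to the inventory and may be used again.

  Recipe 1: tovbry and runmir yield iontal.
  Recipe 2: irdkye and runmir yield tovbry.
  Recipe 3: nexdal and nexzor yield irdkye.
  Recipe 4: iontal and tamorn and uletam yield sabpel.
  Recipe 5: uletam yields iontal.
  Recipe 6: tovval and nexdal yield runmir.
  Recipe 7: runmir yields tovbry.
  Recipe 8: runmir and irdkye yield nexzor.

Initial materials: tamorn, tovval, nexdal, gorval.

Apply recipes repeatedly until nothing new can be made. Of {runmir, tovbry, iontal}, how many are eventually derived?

3

tovval and nexdal → runmir (Recipe 6).
Using Recipe 7, runmir makes tovbry.
tovbry and runmir → iontal (Recipe 1).
runmir: reached.
tovbry: reached.
iontal: reached.
All 3 are reached.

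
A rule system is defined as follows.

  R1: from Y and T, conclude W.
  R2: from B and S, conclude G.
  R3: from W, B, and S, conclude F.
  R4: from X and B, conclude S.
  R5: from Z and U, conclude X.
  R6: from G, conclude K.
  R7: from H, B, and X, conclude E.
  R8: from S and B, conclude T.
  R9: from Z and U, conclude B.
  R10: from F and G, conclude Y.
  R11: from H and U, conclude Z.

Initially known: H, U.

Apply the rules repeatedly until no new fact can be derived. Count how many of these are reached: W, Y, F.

W would need Y and T (R1), but Y is never established.
Y would need F and G (R10), but F is never established.
F would need W, B, and S (R3), but W is never established.
None of the 3 are reached.

0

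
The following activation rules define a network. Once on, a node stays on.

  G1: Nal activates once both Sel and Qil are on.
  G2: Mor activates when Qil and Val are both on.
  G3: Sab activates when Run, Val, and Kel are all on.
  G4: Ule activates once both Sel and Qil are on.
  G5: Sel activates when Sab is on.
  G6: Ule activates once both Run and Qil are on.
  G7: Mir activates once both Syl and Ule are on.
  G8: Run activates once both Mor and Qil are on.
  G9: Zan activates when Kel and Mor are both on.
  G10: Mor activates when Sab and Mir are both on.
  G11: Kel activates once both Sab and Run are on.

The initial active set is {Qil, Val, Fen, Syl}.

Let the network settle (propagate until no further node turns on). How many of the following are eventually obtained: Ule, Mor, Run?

G2: Qil and Val on → Mor on.
G8: Mor and Qil on → Run on.
G6: Run and Qil on → Ule on.
Ule: reached.
Mor: reached.
Run: reached.
All 3 are reached.

3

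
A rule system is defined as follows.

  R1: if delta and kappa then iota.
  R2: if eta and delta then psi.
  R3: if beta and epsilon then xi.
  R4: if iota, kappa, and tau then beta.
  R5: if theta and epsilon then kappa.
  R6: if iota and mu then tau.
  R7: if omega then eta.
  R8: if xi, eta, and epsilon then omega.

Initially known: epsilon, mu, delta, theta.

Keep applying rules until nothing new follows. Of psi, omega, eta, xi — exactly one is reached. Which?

From theta and epsilon, R5 gives kappa.
From delta and kappa, R1 gives iota.
iota and mu hold, so tau follows (R6).
iota, kappa, and tau hold, so beta follows (R4).
From beta and epsilon, R3 gives xi.
psi would need eta and delta (R2), but eta is never established. eta would need omega (R7), but omega is never established. omega would need xi, eta, and epsilon (R8), but eta is never established.

xi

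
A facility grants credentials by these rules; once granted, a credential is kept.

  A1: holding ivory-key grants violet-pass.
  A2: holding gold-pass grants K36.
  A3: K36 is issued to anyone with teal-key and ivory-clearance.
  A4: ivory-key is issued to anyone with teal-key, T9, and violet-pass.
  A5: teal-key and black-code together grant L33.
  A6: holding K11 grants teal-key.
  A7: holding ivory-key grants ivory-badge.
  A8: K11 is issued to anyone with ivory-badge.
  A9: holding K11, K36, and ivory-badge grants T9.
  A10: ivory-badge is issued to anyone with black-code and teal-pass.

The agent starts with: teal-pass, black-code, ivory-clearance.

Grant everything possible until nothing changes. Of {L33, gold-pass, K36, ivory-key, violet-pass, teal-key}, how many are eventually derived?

Holding black-code and teal-pass grants ivory-badge (A10).
Holding ivory-badge grants K11 (A8).
Holding K11 grants teal-key (A6).
Holding teal-key and black-code grants L33 (A5).
Holding teal-key and ivory-clearance grants K36 (A3).
L33: reached.
No rule produces gold-pass, and it is not given.
K36: reached.
ivory-key would need teal-key, T9, and violet-pass (A4), but violet-pass is never granted.
violet-pass would need ivory-key (A1), but ivory-key is never granted.
teal-key: reached.
Reached: L33, K36, and teal-key — 3 of the 6.

3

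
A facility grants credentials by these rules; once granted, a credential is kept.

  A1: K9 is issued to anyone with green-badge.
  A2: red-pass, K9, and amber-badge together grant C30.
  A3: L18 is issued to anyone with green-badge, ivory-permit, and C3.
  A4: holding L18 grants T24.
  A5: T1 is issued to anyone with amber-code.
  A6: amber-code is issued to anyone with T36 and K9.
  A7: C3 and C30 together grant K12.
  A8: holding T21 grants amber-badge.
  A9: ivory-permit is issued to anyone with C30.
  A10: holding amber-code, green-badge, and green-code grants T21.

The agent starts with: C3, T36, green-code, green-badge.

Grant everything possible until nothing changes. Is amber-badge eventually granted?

Holding green-badge grants K9 (A1).
Holding T36 and K9 grants amber-code (A6).
Holding amber-code, green-badge, and green-code grants T21 (A10).
Holding T21 grants amber-badge (A8).

Yes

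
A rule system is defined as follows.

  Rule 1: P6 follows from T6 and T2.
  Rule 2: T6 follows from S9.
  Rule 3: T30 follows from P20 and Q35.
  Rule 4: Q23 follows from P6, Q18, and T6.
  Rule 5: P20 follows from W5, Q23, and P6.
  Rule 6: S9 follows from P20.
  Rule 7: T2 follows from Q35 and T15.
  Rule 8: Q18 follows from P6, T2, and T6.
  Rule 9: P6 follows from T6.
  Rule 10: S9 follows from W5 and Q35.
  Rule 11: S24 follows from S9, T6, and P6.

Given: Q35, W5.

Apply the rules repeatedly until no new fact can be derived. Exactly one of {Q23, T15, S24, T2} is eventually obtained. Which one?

S24

W5 and Q35 hold, so S9 follows (Rule 10).
From S9, Rule 2 gives T6.
T6 holds, so P6 follows (Rule 9).
From S9, T6, and P6, Rule 11 gives S24.
Q23 would need P6, Q18, and T6 (Rule 4), but Q18 is never established. T2 would need Q35 and T15 (Rule 7), but T15 is never established. No rule produces T15, and it is not given.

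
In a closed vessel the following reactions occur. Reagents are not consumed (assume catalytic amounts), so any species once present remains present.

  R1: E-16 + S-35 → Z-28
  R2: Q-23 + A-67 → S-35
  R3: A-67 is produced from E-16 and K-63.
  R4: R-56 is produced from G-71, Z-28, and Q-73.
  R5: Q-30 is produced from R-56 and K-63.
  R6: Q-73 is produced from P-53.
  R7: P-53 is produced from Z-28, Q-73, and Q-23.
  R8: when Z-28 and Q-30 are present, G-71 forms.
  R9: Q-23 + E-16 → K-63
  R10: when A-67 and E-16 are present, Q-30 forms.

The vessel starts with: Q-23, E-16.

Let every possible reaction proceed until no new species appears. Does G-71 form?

Q-23 and E-16 present → K-63 forms (R9).
E-16 and K-63 present → A-67 forms (R3).
Q-23 and A-67 present → S-35 forms (R2).
A-67 and E-16 present → Q-30 forms (R10).
E-16 and S-35 present → Z-28 forms (R1).
Z-28 and Q-30 present → G-71 forms (R8).

Yes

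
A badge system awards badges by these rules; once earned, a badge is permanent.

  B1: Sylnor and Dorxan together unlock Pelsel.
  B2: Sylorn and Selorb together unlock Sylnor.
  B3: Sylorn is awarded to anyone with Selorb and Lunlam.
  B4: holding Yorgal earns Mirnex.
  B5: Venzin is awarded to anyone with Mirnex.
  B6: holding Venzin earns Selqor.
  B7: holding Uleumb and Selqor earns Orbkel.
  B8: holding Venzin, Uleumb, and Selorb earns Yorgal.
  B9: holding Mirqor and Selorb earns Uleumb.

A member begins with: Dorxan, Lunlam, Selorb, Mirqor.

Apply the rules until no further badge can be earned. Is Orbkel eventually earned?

Orbkel would need Uleumb and Selqor (B7), but Selqor is never earned.

No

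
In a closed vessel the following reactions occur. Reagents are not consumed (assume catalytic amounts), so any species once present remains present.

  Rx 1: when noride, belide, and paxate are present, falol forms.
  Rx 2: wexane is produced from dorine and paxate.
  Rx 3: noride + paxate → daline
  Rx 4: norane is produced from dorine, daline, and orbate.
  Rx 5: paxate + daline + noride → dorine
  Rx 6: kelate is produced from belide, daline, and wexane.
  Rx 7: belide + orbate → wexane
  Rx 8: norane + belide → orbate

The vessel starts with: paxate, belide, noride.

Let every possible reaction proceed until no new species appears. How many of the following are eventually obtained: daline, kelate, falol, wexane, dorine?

noride, belide, and paxate present → falol forms (Rx 1).
noride and paxate present → daline forms (Rx 3).
paxate, daline, and noride present → dorine forms (Rx 5).
dorine and paxate present → wexane forms (Rx 2).
belide, daline, and wexane present → kelate forms (Rx 6).
daline: reached.
kelate: reached.
falol: reached.
wexane: reached.
dorine: reached.
All 5 are reached.

5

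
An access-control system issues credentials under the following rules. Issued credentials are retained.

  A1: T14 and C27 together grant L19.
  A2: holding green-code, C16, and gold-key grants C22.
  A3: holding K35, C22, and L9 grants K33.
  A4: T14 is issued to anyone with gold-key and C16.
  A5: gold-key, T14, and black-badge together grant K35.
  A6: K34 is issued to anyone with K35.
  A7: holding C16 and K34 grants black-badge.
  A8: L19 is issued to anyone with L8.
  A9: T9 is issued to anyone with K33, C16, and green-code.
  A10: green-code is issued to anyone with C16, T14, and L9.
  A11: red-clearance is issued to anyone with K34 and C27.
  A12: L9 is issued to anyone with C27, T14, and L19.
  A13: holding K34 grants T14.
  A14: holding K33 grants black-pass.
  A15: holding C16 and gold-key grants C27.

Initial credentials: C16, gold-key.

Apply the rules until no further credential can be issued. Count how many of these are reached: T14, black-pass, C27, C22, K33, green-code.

4

Holding gold-key and C16 grants T14 (A4).
Holding C16 and gold-key grants C27 (A15).
Holding T14 and C27 grants L19 (A1).
Holding C27, T14, and L19 grants L9 (A12).
Holding C16, T14, and L9 grants green-code (A10).
Holding green-code, C16, and gold-key grants C22 (A2).
T14: reached.
black-pass would need K33 (A14), but K33 is never granted.
C27: reached.
C22: reached.
K33 would need K35, C22, and L9 (A3), but K35 is never granted.
green-code: reached.
Reached: T14, C27, C22, and green-code — 4 of the 6.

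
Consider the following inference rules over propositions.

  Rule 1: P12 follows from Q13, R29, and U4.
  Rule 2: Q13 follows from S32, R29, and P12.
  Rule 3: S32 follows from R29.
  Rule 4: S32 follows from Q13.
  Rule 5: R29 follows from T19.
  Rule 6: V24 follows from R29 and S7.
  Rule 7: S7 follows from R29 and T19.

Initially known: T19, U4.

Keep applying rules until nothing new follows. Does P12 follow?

P12 would need Q13, R29, and U4 (Rule 1), but Q13 is never established.

No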